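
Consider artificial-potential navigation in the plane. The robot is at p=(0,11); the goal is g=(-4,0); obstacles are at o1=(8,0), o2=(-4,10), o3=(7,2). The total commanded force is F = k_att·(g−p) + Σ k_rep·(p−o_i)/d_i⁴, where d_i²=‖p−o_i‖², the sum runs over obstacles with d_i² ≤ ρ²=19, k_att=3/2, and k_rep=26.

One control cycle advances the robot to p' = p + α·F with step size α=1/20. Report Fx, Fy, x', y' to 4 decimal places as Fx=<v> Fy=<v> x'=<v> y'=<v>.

F_att = 3/2·(g−p) = 3/2·(-4,-11) = (-6.0000,-16.5000)
o1: d²=185 > ρ²=19 → inactive
o2: d²=17 ≤ ρ²=19; F_rep = 26·(4,1)/17² = (0.3599,0.0900)
o3: d²=130 > ρ²=19 → inactive
F = F_att + ΣF_rep = (-5.6401,-16.4100)
p' = p + 1/20·F = (-0.2820,10.1795)

Fx=-5.6401 Fy=-16.4100 x'=-0.2820 y'=10.1795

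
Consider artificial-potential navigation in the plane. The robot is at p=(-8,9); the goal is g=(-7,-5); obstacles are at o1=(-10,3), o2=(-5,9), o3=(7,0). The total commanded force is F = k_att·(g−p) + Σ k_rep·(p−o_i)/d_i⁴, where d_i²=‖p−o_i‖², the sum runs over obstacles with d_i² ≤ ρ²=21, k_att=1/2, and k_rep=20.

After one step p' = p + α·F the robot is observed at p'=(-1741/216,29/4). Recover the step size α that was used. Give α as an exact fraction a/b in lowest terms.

α = 1/4

F_att = 1/2·(g−p) = 1/2·(1,-14) = (0.5000,-7.0000)
o1: d²=40 > ρ²=21 → inactive
o2: d²=9 ≤ ρ²=21; F_rep = 20·(-3,0)/9² = (-0.7407,0.0000)
o3: d²=306 > ρ²=21 → inactive
F = F_att + ΣF_rep = (-0.2407,-7.0000)
Δp = p'−p = (-0.0602,-1.7500); α = Δx/Fx = (-13/216) / (-13/54) = 1/4
check: Δy/Fy = (-7/4) / (-7) = 1/4 ✓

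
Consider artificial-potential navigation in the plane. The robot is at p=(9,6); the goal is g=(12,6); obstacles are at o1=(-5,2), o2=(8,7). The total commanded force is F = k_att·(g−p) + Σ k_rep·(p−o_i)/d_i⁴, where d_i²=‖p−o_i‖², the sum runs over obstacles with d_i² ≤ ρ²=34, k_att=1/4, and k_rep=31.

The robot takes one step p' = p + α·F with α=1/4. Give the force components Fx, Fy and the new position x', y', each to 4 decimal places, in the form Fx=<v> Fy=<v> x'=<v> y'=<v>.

Fx=8.5000 Fy=-7.7500 x'=11.1250 y'=4.0625

F_att = 1/4·(g−p) = 1/4·(3,0) = (0.7500,0.0000)
o1: d²=212 > ρ²=34 → inactive
o2: d²=2 ≤ ρ²=34; F_rep = 31·(1,-1)/2² = (7.7500,-7.7500)
F = F_att + ΣF_rep = (8.5000,-7.7500)
p' = p + 1/4·F = (11.1250,4.0625)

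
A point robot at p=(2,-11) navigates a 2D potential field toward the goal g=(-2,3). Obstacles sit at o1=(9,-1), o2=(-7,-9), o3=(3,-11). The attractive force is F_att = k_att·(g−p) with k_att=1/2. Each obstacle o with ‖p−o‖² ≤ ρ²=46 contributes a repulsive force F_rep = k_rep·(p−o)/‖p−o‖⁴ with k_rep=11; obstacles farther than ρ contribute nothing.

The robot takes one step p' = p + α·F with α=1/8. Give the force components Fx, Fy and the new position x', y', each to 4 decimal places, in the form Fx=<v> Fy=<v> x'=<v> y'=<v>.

F_att = 1/2·(g−p) = 1/2·(-4,14) = (-2.0000,7.0000)
o1: d²=149 > ρ²=46 → inactive
o2: d²=85 > ρ²=46 → inactive
o3: d²=1 ≤ ρ²=46; F_rep = 11·(-1,0)/1² = (-11.0000,0.0000)
F = F_att + ΣF_rep = (-13.0000,7.0000)
p' = p + 1/8·F = (0.3750,-10.1250)

Fx=-13.0000 Fy=7.0000 x'=0.3750 y'=-10.1250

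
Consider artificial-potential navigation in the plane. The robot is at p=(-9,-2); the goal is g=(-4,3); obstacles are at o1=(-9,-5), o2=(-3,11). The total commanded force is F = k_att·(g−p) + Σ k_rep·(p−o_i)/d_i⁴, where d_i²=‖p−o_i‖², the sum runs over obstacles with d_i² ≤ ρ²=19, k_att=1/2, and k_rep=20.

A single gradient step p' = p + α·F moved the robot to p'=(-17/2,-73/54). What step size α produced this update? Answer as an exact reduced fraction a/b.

α = 1/5

F_att = 1/2·(g−p) = 1/2·(5,5) = (2.5000,2.5000)
o1: d²=9 ≤ ρ²=19; F_rep = 20·(0,3)/9² = (0.0000,0.7407)
o2: d²=205 > ρ²=19 → inactive
F = F_att + ΣF_rep = (2.5000,3.2407)
Δp = p'−p = (0.5000,0.6481); α = Δx/Fx = (1/2) / (5/2) = 1/5
check: Δy/Fy = (35/54) / (175/54) = 1/5 ✓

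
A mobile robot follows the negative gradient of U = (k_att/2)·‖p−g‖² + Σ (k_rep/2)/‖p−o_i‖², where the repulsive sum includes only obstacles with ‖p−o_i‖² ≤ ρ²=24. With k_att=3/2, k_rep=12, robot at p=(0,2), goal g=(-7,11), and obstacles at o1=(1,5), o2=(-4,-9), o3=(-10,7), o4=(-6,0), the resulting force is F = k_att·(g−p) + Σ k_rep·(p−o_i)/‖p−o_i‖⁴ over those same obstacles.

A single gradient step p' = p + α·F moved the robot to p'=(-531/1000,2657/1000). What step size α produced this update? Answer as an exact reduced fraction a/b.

α = 1/20

F_att = 3/2·(g−p) = 3/2·(-7,9) = (-10.5000,13.5000)
o1: d²=10 ≤ ρ²=24; F_rep = 12·(-1,-3)/10² = (-0.1200,-0.3600)
o2: d²=137 > ρ²=24 → inactive
o3: d²=125 > ρ²=24 → inactive
o4: d²=40 > ρ²=24 → inactive
F = F_att + ΣF_rep = (-10.6200,13.1400)
Δp = p'−p = (-0.5310,0.6570); α = Δx/Fx = (-531/1000) / (-531/50) = 1/20
check: Δy/Fy = (657/1000) / (657/50) = 1/20 ✓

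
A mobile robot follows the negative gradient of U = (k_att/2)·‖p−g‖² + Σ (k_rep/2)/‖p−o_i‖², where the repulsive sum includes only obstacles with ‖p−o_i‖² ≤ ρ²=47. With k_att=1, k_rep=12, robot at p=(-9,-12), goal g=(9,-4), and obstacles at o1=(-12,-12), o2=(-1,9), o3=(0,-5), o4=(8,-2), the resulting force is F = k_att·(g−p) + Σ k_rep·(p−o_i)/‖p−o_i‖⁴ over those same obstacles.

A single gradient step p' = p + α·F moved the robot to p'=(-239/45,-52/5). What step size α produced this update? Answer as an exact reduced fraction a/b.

F_att = 1·(g−p) = 1·(18,8) = (18.0000,8.0000)
o1: d²=9 ≤ ρ²=47; F_rep = 12·(3,0)/9² = (0.4444,0.0000)
o2: d²=505 > ρ²=47 → inactive
o3: d²=130 > ρ²=47 → inactive
o4: d²=389 > ρ²=47 → inactive
F = F_att + ΣF_rep = (18.4444,8.0000)
Δp = p'−p = (3.6889,1.6000); α = Δx/Fx = (166/45) / (166/9) = 1/5
check: Δy/Fy = (8/5) / (8) = 1/5 ✓

α = 1/5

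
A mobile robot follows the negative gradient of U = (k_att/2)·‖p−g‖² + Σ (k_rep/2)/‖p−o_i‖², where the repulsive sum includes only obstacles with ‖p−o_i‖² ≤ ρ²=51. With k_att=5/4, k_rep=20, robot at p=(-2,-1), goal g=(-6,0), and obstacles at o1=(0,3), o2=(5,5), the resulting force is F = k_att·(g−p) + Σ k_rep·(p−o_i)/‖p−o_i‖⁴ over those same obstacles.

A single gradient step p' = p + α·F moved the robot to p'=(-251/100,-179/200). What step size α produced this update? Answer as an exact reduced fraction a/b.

F_att = 5/4·(g−p) = 5/4·(-4,1) = (-5.0000,1.2500)
o1: d²=20 ≤ ρ²=51; F_rep = 20·(-2,-4)/20² = (-0.1000,-0.2000)
o2: d²=85 > ρ²=51 → inactive
F = F_att + ΣF_rep = (-5.1000,1.0500)
Δp = p'−p = (-0.5100,0.1050); α = Δx/Fx = (-51/100) / (-51/10) = 1/10
check: Δy/Fy = (21/200) / (21/20) = 1/10 ✓

α = 1/10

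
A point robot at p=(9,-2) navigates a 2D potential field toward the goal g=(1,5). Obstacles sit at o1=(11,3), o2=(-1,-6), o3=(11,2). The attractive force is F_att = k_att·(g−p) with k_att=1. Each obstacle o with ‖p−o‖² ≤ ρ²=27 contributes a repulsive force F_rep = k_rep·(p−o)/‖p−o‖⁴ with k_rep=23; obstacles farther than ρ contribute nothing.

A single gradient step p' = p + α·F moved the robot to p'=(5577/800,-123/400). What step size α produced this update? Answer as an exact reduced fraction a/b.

α = 1/4

F_att = 1·(g−p) = 1·(-8,7) = (-8.0000,7.0000)
o1: d²=29 > ρ²=27 → inactive
o2: d²=116 > ρ²=27 → inactive
o3: d²=20 ≤ ρ²=27; F_rep = 23·(-2,-4)/20² = (-0.1150,-0.2300)
F = F_att + ΣF_rep = (-8.1150,6.7700)
Δp = p'−p = (-2.0288,1.6925); α = Δx/Fx = (-1623/800) / (-1623/200) = 1/4
check: Δy/Fy = (677/400) / (677/100) = 1/4 ✓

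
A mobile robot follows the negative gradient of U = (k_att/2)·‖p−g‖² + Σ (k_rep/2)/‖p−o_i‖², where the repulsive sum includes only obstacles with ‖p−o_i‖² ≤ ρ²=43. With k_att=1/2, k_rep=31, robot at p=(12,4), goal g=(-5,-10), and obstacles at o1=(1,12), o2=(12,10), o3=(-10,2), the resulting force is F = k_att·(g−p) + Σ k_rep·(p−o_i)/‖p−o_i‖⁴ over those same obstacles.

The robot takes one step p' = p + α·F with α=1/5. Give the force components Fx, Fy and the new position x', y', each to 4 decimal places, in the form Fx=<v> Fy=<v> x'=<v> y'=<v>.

F_att = 1/2·(g−p) = 1/2·(-17,-14) = (-8.5000,-7.0000)
o1: d²=185 > ρ²=43 → inactive
o2: d²=36 ≤ ρ²=43; F_rep = 31·(0,-6)/36² = (0.0000,-0.1435)
o3: d²=488 > ρ²=43 → inactive
F = F_att + ΣF_rep = (-8.5000,-7.1435)
p' = p + 1/5·F = (10.3000,2.5713)

Fx=-8.5000 Fy=-7.1435 x'=10.3000 y'=2.5713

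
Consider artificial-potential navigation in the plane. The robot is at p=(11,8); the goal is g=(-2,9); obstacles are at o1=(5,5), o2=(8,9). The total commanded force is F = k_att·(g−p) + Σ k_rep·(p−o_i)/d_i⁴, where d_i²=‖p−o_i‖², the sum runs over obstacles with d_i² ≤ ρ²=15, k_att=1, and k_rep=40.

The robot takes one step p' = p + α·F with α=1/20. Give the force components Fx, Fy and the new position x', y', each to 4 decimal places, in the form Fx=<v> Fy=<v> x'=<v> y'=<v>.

F_att = 1·(g−p) = 1·(-13,1) = (-13.0000,1.0000)
o1: d²=45 > ρ²=15 → inactive
o2: d²=10 ≤ ρ²=15; F_rep = 40·(3,-1)/10² = (1.2000,-0.4000)
F = F_att + ΣF_rep = (-11.8000,0.6000)
p' = p + 1/20·F = (10.4100,8.0300)

Fx=-11.8000 Fy=0.6000 x'=10.4100 y'=8.0300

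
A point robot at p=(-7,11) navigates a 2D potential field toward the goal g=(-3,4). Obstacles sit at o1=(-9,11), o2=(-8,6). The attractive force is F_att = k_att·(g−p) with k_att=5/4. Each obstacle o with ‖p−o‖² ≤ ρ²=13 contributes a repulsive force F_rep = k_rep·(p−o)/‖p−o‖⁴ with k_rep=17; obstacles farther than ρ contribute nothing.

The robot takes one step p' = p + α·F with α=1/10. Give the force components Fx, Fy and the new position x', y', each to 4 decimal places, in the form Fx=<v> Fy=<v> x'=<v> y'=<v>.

Fx=7.1250 Fy=-8.7500 x'=-6.2875 y'=10.1250

F_att = 5/4·(g−p) = 5/4·(4,-7) = (5.0000,-8.7500)
o1: d²=4 ≤ ρ²=13; F_rep = 17·(2,0)/4² = (2.1250,0.0000)
o2: d²=26 > ρ²=13 → inactive
F = F_att + ΣF_rep = (7.1250,-8.7500)
p' = p + 1/10·F = (-6.2875,10.1250)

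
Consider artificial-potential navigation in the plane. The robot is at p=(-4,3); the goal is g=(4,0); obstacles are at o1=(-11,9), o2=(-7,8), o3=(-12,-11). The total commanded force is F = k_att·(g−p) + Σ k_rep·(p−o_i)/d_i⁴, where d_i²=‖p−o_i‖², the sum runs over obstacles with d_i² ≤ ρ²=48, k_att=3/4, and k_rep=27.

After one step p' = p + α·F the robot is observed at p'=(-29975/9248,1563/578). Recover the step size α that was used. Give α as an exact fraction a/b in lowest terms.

F_att = 3/4·(g−p) = 3/4·(8,-3) = (6.0000,-2.2500)
o1: d²=85 > ρ²=48 → inactive
o2: d²=34 ≤ ρ²=48; F_rep = 27·(3,-5)/34² = (0.0701,-0.1168)
o3: d²=260 > ρ²=48 → inactive
F = F_att + ΣF_rep = (6.0701,-2.3668)
Δp = p'−p = (0.7588,-0.2958); α = Δx/Fx = (7017/9248) / (7017/1156) = 1/8
check: Δy/Fy = (-171/578) / (-684/289) = 1/8 ✓

α = 1/8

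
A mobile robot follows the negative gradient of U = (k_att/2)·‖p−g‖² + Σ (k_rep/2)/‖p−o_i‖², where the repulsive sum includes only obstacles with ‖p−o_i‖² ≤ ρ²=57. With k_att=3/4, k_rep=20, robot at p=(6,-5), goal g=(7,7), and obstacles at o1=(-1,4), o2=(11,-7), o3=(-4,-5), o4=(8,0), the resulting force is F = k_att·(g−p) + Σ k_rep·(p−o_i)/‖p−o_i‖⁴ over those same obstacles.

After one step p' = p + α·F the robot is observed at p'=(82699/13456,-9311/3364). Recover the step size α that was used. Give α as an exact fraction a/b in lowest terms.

α = 1/4

F_att = 3/4·(g−p) = 3/4·(1,12) = (0.7500,9.0000)
o1: d²=130 > ρ²=57 → inactive
o2: d²=29 ≤ ρ²=57; F_rep = 20·(-5,2)/29² = (-0.1189,0.0476)
o3: d²=100 > ρ²=57 → inactive
o4: d²=29 ≤ ρ²=57; F_rep = 20·(-2,-5)/29² = (-0.0476,-0.1189)
F = F_att + ΣF_rep = (0.5835,8.9287)
Δp = p'−p = (0.1459,2.2322); α = Δx/Fx = (1963/13456) / (1963/3364) = 1/4
check: Δy/Fy = (7509/3364) / (7509/841) = 1/4 ✓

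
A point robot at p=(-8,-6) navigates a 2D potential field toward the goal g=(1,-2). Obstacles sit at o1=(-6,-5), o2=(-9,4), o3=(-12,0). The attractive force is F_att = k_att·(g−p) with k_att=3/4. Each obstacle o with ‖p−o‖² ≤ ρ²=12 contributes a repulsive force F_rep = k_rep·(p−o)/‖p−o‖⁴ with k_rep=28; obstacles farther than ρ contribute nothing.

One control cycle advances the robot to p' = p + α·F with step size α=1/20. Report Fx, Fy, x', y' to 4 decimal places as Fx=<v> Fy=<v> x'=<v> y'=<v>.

F_att = 3/4·(g−p) = 3/4·(9,4) = (6.7500,3.0000)
o1: d²=5 ≤ ρ²=12; F_rep = 28·(-2,-1)/5² = (-2.2400,-1.1200)
o2: d²=101 > ρ²=12 → inactive
o3: d²=52 > ρ²=12 → inactive
F = F_att + ΣF_rep = (4.5100,1.8800)
p' = p + 1/20·F = (-7.7745,-5.9060)

Fx=4.5100 Fy=1.8800 x'=-7.7745 y'=-5.9060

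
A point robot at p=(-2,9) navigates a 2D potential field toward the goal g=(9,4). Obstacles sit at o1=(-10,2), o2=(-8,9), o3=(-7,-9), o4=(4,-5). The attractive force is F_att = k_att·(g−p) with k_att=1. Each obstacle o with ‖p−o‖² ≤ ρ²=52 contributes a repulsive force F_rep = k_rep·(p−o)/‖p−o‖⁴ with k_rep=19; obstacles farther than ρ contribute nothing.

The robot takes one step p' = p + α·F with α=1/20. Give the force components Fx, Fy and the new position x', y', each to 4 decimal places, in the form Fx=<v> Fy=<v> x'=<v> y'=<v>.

Fx=11.0880 Fy=-5.0000 x'=-1.4456 y'=8.7500

F_att = 1·(g−p) = 1·(11,-5) = (11.0000,-5.0000)
o1: d²=113 > ρ²=52 → inactive
o2: d²=36 ≤ ρ²=52; F_rep = 19·(6,0)/36² = (0.0880,0.0000)
o3: d²=349 > ρ²=52 → inactive
o4: d²=232 > ρ²=52 → inactive
F = F_att + ΣF_rep = (11.0880,-5.0000)
p' = p + 1/20·F = (-1.4456,8.7500)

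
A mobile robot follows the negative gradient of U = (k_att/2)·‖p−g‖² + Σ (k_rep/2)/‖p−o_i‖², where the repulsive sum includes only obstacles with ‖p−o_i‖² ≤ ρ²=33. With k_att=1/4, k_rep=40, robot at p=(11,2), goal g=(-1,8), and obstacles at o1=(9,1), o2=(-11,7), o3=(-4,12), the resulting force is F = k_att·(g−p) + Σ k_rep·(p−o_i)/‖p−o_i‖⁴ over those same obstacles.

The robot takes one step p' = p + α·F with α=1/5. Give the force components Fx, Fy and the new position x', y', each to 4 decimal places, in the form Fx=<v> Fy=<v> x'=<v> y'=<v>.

Fx=0.2000 Fy=3.1000 x'=11.0400 y'=2.6200

F_att = 1/4·(g−p) = 1/4·(-12,6) = (-3.0000,1.5000)
o1: d²=5 ≤ ρ²=33; F_rep = 40·(2,1)/5² = (3.2000,1.6000)
o2: d²=509 > ρ²=33 → inactive
o3: d²=325 > ρ²=33 → inactive
F = F_att + ΣF_rep = (0.2000,3.1000)
p' = p + 1/5·F = (11.0400,2.6200)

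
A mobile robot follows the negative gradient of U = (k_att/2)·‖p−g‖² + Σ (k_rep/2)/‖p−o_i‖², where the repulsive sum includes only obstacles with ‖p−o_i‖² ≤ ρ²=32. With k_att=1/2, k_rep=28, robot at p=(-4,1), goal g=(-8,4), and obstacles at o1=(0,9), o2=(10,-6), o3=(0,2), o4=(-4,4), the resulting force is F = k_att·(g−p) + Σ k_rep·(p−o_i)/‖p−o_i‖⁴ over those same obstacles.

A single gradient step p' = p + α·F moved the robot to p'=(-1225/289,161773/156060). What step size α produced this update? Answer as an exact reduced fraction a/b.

F_att = 1/2·(g−p) = 1/2·(-4,3) = (-2.0000,1.5000)
o1: d²=80 > ρ²=32 → inactive
o2: d²=245 > ρ²=32 → inactive
o3: d²=17 ≤ ρ²=32; F_rep = 28·(-4,-1)/17² = (-0.3875,-0.0969)
o4: d²=9 ≤ ρ²=32; F_rep = 28·(0,-3)/9² = (0.0000,-1.0370)
F = F_att + ΣF_rep = (-2.3875,0.3661)
Δp = p'−p = (-0.2388,0.0366); α = Δx/Fx = (-69/289) / (-690/289) = 1/10
check: Δy/Fy = (5713/156060) / (5713/15606) = 1/10 ✓

α = 1/10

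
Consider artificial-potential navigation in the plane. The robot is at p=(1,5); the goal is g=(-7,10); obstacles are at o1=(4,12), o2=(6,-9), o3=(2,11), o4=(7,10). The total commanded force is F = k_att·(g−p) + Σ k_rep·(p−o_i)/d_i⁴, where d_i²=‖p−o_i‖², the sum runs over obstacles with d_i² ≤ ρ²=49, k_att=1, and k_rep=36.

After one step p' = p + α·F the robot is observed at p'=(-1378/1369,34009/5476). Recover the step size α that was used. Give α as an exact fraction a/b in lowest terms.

α = 1/4

F_att = 1·(g−p) = 1·(-8,5) = (-8.0000,5.0000)
o1: d²=58 > ρ²=49 → inactive
o2: d²=221 > ρ²=49 → inactive
o3: d²=37 ≤ ρ²=49; F_rep = 36·(-1,-6)/37² = (-0.0263,-0.1578)
o4: d²=61 > ρ²=49 → inactive
F = F_att + ΣF_rep = (-8.0263,4.8422)
Δp = p'−p = (-2.0066,1.2106); α = Δx/Fx = (-2747/1369) / (-10988/1369) = 1/4
check: Δy/Fy = (6629/5476) / (6629/1369) = 1/4 ✓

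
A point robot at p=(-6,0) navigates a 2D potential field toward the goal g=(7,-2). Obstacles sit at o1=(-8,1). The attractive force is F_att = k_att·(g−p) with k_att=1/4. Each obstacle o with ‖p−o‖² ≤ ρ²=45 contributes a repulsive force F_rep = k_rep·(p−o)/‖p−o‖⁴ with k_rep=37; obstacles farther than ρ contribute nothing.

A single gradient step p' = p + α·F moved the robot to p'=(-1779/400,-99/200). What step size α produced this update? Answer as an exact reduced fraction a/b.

α = 1/4

F_att = 1/4·(g−p) = 1/4·(13,-2) = (3.2500,-0.5000)
o1: d²=5 ≤ ρ²=45; F_rep = 37·(2,-1)/5² = (2.9600,-1.4800)
F = F_att + ΣF_rep = (6.2100,-1.9800)
Δp = p'−p = (1.5525,-0.4950); α = Δx/Fx = (621/400) / (621/100) = 1/4
check: Δy/Fy = (-99/200) / (-99/50) = 1/4 ✓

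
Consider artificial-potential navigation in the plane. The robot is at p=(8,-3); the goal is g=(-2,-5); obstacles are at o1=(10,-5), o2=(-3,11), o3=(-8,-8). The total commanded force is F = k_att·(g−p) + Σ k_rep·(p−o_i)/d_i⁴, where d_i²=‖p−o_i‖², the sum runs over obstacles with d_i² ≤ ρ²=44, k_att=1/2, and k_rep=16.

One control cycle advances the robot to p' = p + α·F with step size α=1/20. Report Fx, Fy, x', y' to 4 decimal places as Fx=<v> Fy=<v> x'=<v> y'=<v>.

Fx=-5.5000 Fy=-0.5000 x'=7.7250 y'=-3.0250

F_att = 1/2·(g−p) = 1/2·(-10,-2) = (-5.0000,-1.0000)
o1: d²=8 ≤ ρ²=44; F_rep = 16·(-2,2)/8² = (-0.5000,0.5000)
o2: d²=317 > ρ²=44 → inactive
o3: d²=281 > ρ²=44 → inactive
F = F_att + ΣF_rep = (-5.5000,-0.5000)
p' = p + 1/20·F = (7.7250,-3.0250)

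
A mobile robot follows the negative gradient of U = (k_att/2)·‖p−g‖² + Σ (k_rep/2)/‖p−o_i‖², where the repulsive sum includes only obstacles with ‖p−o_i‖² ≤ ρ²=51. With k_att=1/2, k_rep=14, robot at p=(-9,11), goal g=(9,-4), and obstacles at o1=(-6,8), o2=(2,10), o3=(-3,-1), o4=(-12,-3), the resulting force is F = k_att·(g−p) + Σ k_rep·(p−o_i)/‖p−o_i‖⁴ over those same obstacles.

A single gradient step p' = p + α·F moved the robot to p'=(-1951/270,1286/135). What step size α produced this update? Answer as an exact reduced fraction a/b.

F_att = 1/2·(g−p) = 1/2·(18,-15) = (9.0000,-7.5000)
o1: d²=18 ≤ ρ²=51; F_rep = 14·(-3,3)/18² = (-0.1296,0.1296)
o2: d²=122 > ρ²=51 → inactive
o3: d²=180 > ρ²=51 → inactive
o4: d²=205 > ρ²=51 → inactive
F = F_att + ΣF_rep = (8.8704,-7.3704)
Δp = p'−p = (1.7741,-1.4741); α = Δx/Fx = (479/270) / (479/54) = 1/5
check: Δy/Fy = (-199/135) / (-199/27) = 1/5 ✓

α = 1/5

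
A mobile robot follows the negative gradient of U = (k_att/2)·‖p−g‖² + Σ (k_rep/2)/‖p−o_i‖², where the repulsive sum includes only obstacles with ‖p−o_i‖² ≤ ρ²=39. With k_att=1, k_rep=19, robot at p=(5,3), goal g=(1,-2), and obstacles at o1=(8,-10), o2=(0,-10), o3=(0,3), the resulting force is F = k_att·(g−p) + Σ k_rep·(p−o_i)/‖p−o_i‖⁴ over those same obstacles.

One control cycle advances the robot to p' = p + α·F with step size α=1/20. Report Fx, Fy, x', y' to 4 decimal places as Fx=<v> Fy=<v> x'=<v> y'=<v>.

Fx=-3.8480 Fy=-5.0000 x'=4.8076 y'=2.7500

F_att = 1·(g−p) = 1·(-4,-5) = (-4.0000,-5.0000)
o1: d²=178 > ρ²=39 → inactive
o2: d²=194 > ρ²=39 → inactive
o3: d²=25 ≤ ρ²=39; F_rep = 19·(5,0)/25² = (0.1520,0.0000)
F = F_att + ΣF_rep = (-3.8480,-5.0000)
p' = p + 1/20·F = (4.8076,2.7500)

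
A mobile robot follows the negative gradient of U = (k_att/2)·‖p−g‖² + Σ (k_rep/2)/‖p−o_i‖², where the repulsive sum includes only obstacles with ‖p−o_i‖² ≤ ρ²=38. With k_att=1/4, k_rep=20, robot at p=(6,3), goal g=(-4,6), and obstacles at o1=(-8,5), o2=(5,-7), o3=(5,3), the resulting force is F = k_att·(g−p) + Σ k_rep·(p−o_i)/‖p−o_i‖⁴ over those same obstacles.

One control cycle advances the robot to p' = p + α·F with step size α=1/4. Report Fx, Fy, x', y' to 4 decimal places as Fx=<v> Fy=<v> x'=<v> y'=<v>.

Fx=17.5000 Fy=0.7500 x'=10.3750 y'=3.1875

F_att = 1/4·(g−p) = 1/4·(-10,3) = (-2.5000,0.7500)
o1: d²=200 > ρ²=38 → inactive
o2: d²=101 > ρ²=38 → inactive
o3: d²=1 ≤ ρ²=38; F_rep = 20·(1,0)/1² = (20.0000,0.0000)
F = F_att + ΣF_rep = (17.5000,0.7500)
p' = p + 1/4·F = (10.3750,3.1875)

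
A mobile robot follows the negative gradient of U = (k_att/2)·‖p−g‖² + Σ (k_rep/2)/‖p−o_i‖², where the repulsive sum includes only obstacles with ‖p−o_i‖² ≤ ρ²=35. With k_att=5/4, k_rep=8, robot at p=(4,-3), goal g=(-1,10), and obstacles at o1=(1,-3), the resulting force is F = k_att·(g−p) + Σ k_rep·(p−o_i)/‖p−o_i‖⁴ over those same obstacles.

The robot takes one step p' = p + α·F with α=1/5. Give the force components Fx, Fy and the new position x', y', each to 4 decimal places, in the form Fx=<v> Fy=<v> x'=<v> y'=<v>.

Fx=-5.9537 Fy=16.2500 x'=2.8093 y'=0.2500

F_att = 5/4·(g−p) = 5/4·(-5,13) = (-6.2500,16.2500)
o1: d²=9 ≤ ρ²=35; F_rep = 8·(3,0)/9² = (0.2963,0.0000)
F = F_att + ΣF_rep = (-5.9537,16.2500)
p' = p + 1/5·F = (2.8093,0.2500)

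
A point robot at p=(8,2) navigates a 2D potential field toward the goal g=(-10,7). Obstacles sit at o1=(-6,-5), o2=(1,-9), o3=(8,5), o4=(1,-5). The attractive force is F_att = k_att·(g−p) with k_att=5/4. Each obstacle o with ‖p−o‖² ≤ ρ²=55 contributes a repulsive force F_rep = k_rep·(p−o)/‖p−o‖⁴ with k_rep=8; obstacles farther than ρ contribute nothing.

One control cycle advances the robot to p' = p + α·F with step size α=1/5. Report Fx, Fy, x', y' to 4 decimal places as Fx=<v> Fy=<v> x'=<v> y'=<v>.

F_att = 5/4·(g−p) = 5/4·(-18,5) = (-22.5000,6.2500)
o1: d²=245 > ρ²=55 → inactive
o2: d²=170 > ρ²=55 → inactive
o3: d²=9 ≤ ρ²=55; F_rep = 8·(0,-3)/9² = (0.0000,-0.2963)
o4: d²=98 > ρ²=55 → inactive
F = F_att + ΣF_rep = (-22.5000,5.9537)
p' = p + 1/5·F = (3.5000,3.1907)

Fx=-22.5000 Fy=5.9537 x'=3.5000 y'=3.1907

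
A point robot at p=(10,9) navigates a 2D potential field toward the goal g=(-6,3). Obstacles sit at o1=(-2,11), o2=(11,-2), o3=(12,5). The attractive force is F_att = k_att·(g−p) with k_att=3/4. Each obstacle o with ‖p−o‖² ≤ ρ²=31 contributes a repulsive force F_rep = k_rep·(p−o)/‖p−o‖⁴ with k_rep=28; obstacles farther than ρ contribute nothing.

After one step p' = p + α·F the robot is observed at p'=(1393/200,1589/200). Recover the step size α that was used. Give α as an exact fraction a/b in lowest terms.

α = 1/4

F_att = 3/4·(g−p) = 3/4·(-16,-6) = (-12.0000,-4.5000)
o1: d²=148 > ρ²=31 → inactive
o2: d²=122 > ρ²=31 → inactive
o3: d²=20 ≤ ρ²=31; F_rep = 28·(-2,4)/20² = (-0.1400,0.2800)
F = F_att + ΣF_rep = (-12.1400,-4.2200)
Δp = p'−p = (-3.0350,-1.0550); α = Δx/Fx = (-607/200) / (-607/50) = 1/4
check: Δy/Fy = (-211/200) / (-211/50) = 1/4 ✓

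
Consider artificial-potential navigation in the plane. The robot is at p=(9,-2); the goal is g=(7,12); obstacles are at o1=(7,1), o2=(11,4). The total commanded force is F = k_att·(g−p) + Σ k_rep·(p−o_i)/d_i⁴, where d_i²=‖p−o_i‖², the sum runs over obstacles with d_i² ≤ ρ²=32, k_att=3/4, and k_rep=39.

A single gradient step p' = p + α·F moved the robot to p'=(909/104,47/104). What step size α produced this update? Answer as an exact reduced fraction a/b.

α = 1/4

F_att = 3/4·(g−p) = 3/4·(-2,14) = (-1.5000,10.5000)
o1: d²=13 ≤ ρ²=32; F_rep = 39·(2,-3)/13² = (0.4615,-0.6923)
o2: d²=40 > ρ²=32 → inactive
F = F_att + ΣF_rep = (-1.0385,9.8077)
Δp = p'−p = (-0.2596,2.4519); α = Δx/Fx = (-27/104) / (-27/26) = 1/4
check: Δy/Fy = (255/104) / (255/26) = 1/4 ✓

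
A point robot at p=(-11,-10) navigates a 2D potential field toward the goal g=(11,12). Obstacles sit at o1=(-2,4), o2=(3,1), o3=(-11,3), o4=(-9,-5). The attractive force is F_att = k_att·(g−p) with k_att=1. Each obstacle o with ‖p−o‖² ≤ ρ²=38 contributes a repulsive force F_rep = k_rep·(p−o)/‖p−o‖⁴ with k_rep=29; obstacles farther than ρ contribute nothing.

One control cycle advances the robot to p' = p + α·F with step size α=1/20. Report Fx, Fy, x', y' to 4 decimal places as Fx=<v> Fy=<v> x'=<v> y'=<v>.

F_att = 1·(g−p) = 1·(22,22) = (22.0000,22.0000)
o1: d²=277 > ρ²=38 → inactive
o2: d²=317 > ρ²=38 → inactive
o3: d²=169 > ρ²=38 → inactive
o4: d²=29 ≤ ρ²=38; F_rep = 29·(-2,-5)/29² = (-0.0690,-0.1724)
F = F_att + ΣF_rep = (21.9310,21.8276)
p' = p + 1/20·F = (-9.9034,-8.9086)

Fx=21.9310 Fy=21.8276 x'=-9.9034 y'=-8.9086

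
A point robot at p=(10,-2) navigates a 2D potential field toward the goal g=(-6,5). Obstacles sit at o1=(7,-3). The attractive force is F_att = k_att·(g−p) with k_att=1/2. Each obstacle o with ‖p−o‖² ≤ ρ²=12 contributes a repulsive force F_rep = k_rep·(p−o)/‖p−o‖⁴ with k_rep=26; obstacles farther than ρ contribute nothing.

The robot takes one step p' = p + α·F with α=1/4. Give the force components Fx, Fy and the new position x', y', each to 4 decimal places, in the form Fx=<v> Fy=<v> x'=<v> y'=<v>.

Fx=-7.2200 Fy=3.7600 x'=8.1950 y'=-1.0600

F_att = 1/2·(g−p) = 1/2·(-16,7) = (-8.0000,3.5000)
o1: d²=10 ≤ ρ²=12; F_rep = 26·(3,1)/10² = (0.7800,0.2600)
F = F_att + ΣF_rep = (-7.2200,3.7600)
p' = p + 1/4·F = (8.1950,-1.0600)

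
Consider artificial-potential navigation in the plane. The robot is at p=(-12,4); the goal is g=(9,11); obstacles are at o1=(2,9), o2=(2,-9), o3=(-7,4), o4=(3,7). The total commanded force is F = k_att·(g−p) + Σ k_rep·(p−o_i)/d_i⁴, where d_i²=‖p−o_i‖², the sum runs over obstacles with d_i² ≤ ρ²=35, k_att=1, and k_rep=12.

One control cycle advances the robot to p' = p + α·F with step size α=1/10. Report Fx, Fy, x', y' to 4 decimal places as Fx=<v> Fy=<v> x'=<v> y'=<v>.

F_att = 1·(g−p) = 1·(21,7) = (21.0000,7.0000)
o1: d²=221 > ρ²=35 → inactive
o2: d²=365 > ρ²=35 → inactive
o3: d²=25 ≤ ρ²=35; F_rep = 12·(-5,0)/25² = (-0.0960,0.0000)
o4: d²=234 > ρ²=35 → inactive
F = F_att + ΣF_rep = (20.9040,7.0000)
p' = p + 1/10·F = (-9.9096,4.7000)

Fx=20.9040 Fy=7.0000 x'=-9.9096 y'=4.7000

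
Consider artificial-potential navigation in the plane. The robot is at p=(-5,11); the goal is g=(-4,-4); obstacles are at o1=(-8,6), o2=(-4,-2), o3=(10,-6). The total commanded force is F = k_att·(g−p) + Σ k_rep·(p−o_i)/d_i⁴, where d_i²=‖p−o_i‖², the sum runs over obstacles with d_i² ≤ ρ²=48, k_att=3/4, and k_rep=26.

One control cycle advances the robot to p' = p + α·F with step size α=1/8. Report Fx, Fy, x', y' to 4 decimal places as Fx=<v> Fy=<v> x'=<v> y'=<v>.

F_att = 3/4·(g−p) = 3/4·(1,-15) = (0.7500,-11.2500)
o1: d²=34 ≤ ρ²=48; F_rep = 26·(3,5)/34² = (0.0675,0.1125)
o2: d²=170 > ρ²=48 → inactive
o3: d²=514 > ρ²=48 → inactive
F = F_att + ΣF_rep = (0.8175,-11.1375)
p' = p + 1/8·F = (-4.8978,9.6078)

Fx=0.8175 Fy=-11.1375 x'=-4.8978 y'=9.6078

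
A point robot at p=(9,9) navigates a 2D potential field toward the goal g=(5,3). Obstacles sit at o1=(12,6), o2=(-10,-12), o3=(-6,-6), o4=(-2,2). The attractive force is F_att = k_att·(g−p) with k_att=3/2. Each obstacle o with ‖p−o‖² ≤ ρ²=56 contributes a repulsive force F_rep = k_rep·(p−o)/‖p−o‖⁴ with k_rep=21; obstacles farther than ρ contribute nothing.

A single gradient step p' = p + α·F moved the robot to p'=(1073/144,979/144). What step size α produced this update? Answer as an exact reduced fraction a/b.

α = 1/4

F_att = 3/2·(g−p) = 3/2·(-4,-6) = (-6.0000,-9.0000)
o1: d²=18 ≤ ρ²=56; F_rep = 21·(-3,3)/18² = (-0.1944,0.1944)
o2: d²=802 > ρ²=56 → inactive
o3: d²=450 > ρ²=56 → inactive
o4: d²=170 > ρ²=56 → inactive
F = F_att + ΣF_rep = (-6.1944,-8.8056)
Δp = p'−p = (-1.5486,-2.2014); α = Δx/Fx = (-223/144) / (-223/36) = 1/4
check: Δy/Fy = (-317/144) / (-317/36) = 1/4 ✓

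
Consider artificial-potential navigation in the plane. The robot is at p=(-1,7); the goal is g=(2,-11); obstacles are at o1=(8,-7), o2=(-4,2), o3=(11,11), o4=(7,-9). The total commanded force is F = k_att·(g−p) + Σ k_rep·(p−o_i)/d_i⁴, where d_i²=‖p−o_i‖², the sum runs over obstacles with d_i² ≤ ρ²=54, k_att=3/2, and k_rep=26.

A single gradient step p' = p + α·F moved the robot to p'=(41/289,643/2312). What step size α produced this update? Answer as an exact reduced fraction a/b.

F_att = 3/2·(g−p) = 3/2·(3,-18) = (4.5000,-27.0000)
o1: d²=277 > ρ²=54 → inactive
o2: d²=34 ≤ ρ²=54; F_rep = 26·(3,5)/34² = (0.0675,0.1125)
o3: d²=160 > ρ²=54 → inactive
o4: d²=320 > ρ²=54 → inactive
F = F_att + ΣF_rep = (4.5675,-26.8875)
Δp = p'−p = (1.1419,-6.7219); α = Δx/Fx = (330/289) / (1320/289) = 1/4
check: Δy/Fy = (-15541/2312) / (-15541/578) = 1/4 ✓

α = 1/4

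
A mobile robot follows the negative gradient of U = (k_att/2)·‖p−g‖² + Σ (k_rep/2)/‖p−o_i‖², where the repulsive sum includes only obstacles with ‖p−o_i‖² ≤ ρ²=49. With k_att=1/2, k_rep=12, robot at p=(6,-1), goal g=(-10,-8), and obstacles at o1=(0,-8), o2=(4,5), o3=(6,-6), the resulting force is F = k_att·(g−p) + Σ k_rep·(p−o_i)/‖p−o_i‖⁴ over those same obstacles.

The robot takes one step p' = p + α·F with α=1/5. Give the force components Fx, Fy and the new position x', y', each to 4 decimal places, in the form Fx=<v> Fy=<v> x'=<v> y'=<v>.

Fx=-7.9850 Fy=-3.4490 x'=4.4030 y'=-1.6898

F_att = 1/2·(g−p) = 1/2·(-16,-7) = (-8.0000,-3.5000)
o1: d²=85 > ρ²=49 → inactive
o2: d²=40 ≤ ρ²=49; F_rep = 12·(2,-6)/40² = (0.0150,-0.0450)
o3: d²=25 ≤ ρ²=49; F_rep = 12·(0,5)/25² = (0.0000,0.0960)
F = F_att + ΣF_rep = (-7.9850,-3.4490)
p' = p + 1/5·F = (4.4030,-1.6898)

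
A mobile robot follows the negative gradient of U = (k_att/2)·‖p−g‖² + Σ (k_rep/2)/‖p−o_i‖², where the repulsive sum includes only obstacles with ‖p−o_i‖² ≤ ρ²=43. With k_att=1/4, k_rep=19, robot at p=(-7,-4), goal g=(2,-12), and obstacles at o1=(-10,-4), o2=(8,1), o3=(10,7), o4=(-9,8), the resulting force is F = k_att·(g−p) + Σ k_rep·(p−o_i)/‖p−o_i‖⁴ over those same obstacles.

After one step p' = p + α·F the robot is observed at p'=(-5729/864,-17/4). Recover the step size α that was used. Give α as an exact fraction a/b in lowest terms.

F_att = 1/4·(g−p) = 1/4·(9,-8) = (2.2500,-2.0000)
o1: d²=9 ≤ ρ²=43; F_rep = 19·(3,0)/9² = (0.7037,0.0000)
o2: d²=250 > ρ²=43 → inactive
o3: d²=410 > ρ²=43 → inactive
o4: d²=148 > ρ²=43 → inactive
F = F_att + ΣF_rep = (2.9537,-2.0000)
Δp = p'−p = (0.3692,-0.2500); α = Δx/Fx = (319/864) / (319/108) = 1/8
check: Δy/Fy = (-1/4) / (-2) = 1/8 ✓

α = 1/8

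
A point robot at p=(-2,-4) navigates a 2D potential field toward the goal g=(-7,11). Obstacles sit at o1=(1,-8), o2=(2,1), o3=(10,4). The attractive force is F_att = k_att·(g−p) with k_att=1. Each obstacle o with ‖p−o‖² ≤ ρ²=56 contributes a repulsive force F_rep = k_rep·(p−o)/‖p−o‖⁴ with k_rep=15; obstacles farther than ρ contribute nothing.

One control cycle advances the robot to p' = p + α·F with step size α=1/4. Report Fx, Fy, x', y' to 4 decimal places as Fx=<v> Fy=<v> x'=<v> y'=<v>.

F_att = 1·(g−p) = 1·(-5,15) = (-5.0000,15.0000)
o1: d²=25 ≤ ρ²=56; F_rep = 15·(-3,4)/25² = (-0.0720,0.0960)
o2: d²=41 ≤ ρ²=56; F_rep = 15·(-4,-5)/41² = (-0.0357,-0.0446)
o3: d²=208 > ρ²=56 → inactive
F = F_att + ΣF_rep = (-5.1077,15.0514)
p' = p + 1/4·F = (-3.2769,-0.2372)

Fx=-5.1077 Fy=15.0514 x'=-3.2769 y'=-0.2372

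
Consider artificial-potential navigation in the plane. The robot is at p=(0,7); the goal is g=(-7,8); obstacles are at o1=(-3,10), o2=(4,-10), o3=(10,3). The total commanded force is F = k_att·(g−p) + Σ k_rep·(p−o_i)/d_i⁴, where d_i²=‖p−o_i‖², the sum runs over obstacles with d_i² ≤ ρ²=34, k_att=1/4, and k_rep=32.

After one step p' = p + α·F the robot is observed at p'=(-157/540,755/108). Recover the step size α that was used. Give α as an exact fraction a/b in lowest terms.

F_att = 1/4·(g−p) = 1/4·(-7,1) = (-1.7500,0.2500)
o1: d²=18 ≤ ρ²=34; F_rep = 32·(3,-3)/18² = (0.2963,-0.2963)
o2: d²=305 > ρ²=34 → inactive
o3: d²=116 > ρ²=34 → inactive
F = F_att + ΣF_rep = (-1.4537,-0.0463)
Δp = p'−p = (-0.2907,-0.0093); α = Δx/Fx = (-157/540) / (-157/108) = 1/5
check: Δy/Fy = (-1/108) / (-5/108) = 1/5 ✓

α = 1/5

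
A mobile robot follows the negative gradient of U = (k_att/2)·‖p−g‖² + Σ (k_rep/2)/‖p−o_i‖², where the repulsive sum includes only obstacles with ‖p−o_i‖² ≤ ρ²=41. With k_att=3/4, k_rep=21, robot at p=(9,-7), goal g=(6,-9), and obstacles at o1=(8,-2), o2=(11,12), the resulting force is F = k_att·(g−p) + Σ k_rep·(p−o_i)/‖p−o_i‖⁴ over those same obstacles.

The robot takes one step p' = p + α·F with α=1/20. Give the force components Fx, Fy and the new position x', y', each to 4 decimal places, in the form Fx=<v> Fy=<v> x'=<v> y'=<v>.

Fx=-2.2189 Fy=-1.6553 x'=8.8891 y'=-7.0828

F_att = 3/4·(g−p) = 3/4·(-3,-2) = (-2.2500,-1.5000)
o1: d²=26 ≤ ρ²=41; F_rep = 21·(1,-5)/26² = (0.0311,-0.1553)
o2: d²=365 > ρ²=41 → inactive
F = F_att + ΣF_rep = (-2.2189,-1.6553)
p' = p + 1/20·F = (8.8891,-7.0828)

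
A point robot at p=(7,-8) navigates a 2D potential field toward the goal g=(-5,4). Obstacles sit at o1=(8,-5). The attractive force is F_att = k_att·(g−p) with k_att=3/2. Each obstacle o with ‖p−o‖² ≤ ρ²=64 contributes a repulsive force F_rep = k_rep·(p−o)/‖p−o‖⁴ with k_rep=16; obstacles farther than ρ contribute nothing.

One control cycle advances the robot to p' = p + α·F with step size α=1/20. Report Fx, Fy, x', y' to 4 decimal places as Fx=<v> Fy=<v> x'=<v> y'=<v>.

Fx=-18.1600 Fy=17.5200 x'=6.0920 y'=-7.1240

F_att = 3/2·(g−p) = 3/2·(-12,12) = (-18.0000,18.0000)
o1: d²=10 ≤ ρ²=64; F_rep = 16·(-1,-3)/10² = (-0.1600,-0.4800)
F = F_att + ΣF_rep = (-18.1600,17.5200)
p' = p + 1/20·F = (6.0920,-7.1240)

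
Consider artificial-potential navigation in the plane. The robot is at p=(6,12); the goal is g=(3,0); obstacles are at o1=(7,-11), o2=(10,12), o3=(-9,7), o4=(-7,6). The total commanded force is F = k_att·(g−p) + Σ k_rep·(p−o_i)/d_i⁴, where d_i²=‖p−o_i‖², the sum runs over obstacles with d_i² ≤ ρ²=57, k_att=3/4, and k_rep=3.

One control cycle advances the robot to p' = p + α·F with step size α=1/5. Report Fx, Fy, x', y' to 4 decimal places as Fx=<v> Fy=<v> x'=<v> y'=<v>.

Fx=-2.2969 Fy=-9.0000 x'=5.5406 y'=10.2000

F_att = 3/4·(g−p) = 3/4·(-3,-12) = (-2.2500,-9.0000)
o1: d²=530 > ρ²=57 → inactive
o2: d²=16 ≤ ρ²=57; F_rep = 3·(-4,0)/16² = (-0.0469,0.0000)
o3: d²=250 > ρ²=57 → inactive
o4: d²=205 > ρ²=57 → inactive
F = F_att + ΣF_rep = (-2.2969,-9.0000)
p' = p + 1/5·F = (5.5406,10.2000)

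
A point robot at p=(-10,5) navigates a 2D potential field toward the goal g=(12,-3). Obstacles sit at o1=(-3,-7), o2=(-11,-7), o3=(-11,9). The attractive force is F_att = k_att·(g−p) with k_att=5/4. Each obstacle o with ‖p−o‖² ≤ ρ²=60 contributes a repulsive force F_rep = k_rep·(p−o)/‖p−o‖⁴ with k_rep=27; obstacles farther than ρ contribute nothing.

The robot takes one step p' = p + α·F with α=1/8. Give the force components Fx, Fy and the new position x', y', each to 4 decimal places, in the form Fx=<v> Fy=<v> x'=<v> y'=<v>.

F_att = 5/4·(g−p) = 5/4·(22,-8) = (27.5000,-10.0000)
o1: d²=193 > ρ²=60 → inactive
o2: d²=145 > ρ²=60 → inactive
o3: d²=17 ≤ ρ²=60; F_rep = 27·(1,-4)/17² = (0.0934,-0.3737)
F = F_att + ΣF_rep = (27.5934,-10.3737)
p' = p + 1/8·F = (-6.5508,3.7033)

Fx=27.5934 Fy=-10.3737 x'=-6.5508 y'=3.7033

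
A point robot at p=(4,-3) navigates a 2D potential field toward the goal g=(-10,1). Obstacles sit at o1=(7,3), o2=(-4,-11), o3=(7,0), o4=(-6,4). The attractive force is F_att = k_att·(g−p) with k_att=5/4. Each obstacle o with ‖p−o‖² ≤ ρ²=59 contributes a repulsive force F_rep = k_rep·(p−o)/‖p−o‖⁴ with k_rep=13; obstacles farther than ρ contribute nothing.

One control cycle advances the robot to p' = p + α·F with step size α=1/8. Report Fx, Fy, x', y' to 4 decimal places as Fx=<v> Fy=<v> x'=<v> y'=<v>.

F_att = 5/4·(g−p) = 5/4·(-14,4) = (-17.5000,5.0000)
o1: d²=45 ≤ ρ²=59; F_rep = 13·(-3,-6)/45² = (-0.0193,-0.0385)
o2: d²=128 > ρ²=59 → inactive
o3: d²=18 ≤ ρ²=59; F_rep = 13·(-3,-3)/18² = (-0.1204,-0.1204)
o4: d²=149 > ρ²=59 → inactive
F = F_att + ΣF_rep = (-17.6396,4.8411)
p' = p + 1/8·F = (1.7950,-2.3949)

Fx=-17.6396 Fy=4.8411 x'=1.7950 y'=-2.3949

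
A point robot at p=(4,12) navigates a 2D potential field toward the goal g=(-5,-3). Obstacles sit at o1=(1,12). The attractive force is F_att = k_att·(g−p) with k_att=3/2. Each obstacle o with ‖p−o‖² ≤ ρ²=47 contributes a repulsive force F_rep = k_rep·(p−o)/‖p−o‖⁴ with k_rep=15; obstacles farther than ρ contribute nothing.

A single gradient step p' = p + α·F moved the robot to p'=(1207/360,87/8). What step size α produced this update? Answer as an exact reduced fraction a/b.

α = 1/20

F_att = 3/2·(g−p) = 3/2·(-9,-15) = (-13.5000,-22.5000)
o1: d²=9 ≤ ρ²=47; F_rep = 15·(3,0)/9² = (0.5556,0.0000)
F = F_att + ΣF_rep = (-12.9444,-22.5000)
Δp = p'−p = (-0.6472,-1.1250); α = Δx/Fx = (-233/360) / (-233/18) = 1/20
check: Δy/Fy = (-9/8) / (-45/2) = 1/20 ✓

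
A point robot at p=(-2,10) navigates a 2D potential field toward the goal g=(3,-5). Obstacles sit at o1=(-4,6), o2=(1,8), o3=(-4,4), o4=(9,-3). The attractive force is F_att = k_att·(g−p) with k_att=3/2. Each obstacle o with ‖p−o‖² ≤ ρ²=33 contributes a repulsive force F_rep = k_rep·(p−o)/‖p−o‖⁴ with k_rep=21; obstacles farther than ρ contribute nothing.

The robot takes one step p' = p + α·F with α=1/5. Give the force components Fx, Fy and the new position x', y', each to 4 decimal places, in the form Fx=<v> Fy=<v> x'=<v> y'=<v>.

F_att = 3/2·(g−p) = 3/2·(5,-15) = (7.5000,-22.5000)
o1: d²=20 ≤ ρ²=33; F_rep = 21·(2,4)/20² = (0.1050,0.2100)
o2: d²=13 ≤ ρ²=33; F_rep = 21·(-3,2)/13² = (-0.3728,0.2485)
o3: d²=40 > ρ²=33 → inactive
o4: d²=290 > ρ²=33 → inactive
F = F_att + ΣF_rep = (7.2322,-22.0415)
p' = p + 1/5·F = (-0.5536,5.5917)

Fx=7.2322 Fy=-22.0415 x'=-0.5536 y'=5.5917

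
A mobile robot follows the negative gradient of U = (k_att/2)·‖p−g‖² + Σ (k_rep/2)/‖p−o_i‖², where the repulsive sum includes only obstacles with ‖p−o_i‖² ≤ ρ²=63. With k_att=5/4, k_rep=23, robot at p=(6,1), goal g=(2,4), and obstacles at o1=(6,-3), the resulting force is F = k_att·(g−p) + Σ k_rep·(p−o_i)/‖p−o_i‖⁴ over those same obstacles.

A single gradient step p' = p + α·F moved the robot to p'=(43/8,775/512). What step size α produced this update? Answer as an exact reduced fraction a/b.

F_att = 5/4·(g−p) = 5/4·(-4,3) = (-5.0000,3.7500)
o1: d²=16 ≤ ρ²=63; F_rep = 23·(0,4)/16² = (0.0000,0.3594)
F = F_att + ΣF_rep = (-5.0000,4.1094)
Δp = p'−p = (-0.6250,0.5137); α = Δx/Fx = (-5/8) / (-5) = 1/8
check: Δy/Fy = (263/512) / (263/64) = 1/8 ✓

α = 1/8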